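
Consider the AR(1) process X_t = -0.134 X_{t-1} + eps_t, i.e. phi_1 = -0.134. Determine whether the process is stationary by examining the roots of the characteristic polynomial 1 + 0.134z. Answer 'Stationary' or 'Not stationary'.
\text{Stationary}

The AR(p) characteristic polynomial is P(z) = 1 + 0.134z.
Stationarity requires all roots to lie outside the unit circle, i.e. |z| > 1 for every root.
This is linear in z: 1 + (0.134) z = 0  =>  z = -1/(0.134) = -7.462687,  |z| = 7.462687.
Moduli of all roots: 7.4627.
All moduli strictly greater than 1? Yes.
Verdict: Stationary.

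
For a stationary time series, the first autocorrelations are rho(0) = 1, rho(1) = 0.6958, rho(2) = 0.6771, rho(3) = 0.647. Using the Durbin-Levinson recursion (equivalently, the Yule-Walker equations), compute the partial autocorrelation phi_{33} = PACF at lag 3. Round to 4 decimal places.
\phi_{33} = 0.2070

The PACF at lag k is phi_{kk}, the last component of the solution
to the Yule-Walker system G_k phi = r_k where
  (G_k)_{ij} = rho(|i - j|), (r_k)_i = rho(i), i,j = 1..k.
Equivalently, Durbin-Levinson gives phi_{kk} iteratively:
  phi_{11} = rho(1)
  phi_{kk} = [rho(k) - sum_{j=1..k-1} phi_{k-1,j} rho(k-j)]
            / [1 - sum_{j=1..k-1} phi_{k-1,j} rho(j)],
  phi_{k,j} = phi_{k-1,j} - phi_{kk} phi_{k-1,k-j},  j = 1..k-1.
Step k = 1:
  phi_11 = rho(1) = 0.6958.
Step k = 2:
  phi_22 = [rho(2) - phi_11 rho(1)] / [1 - phi_11 rho(1)] = [0.6771 - (0.6958)(0.6958)] / [1 - (0.6958)(0.6958)]
         = 0.19296236 / 0.51586236 = 0.374058.
  Update: phi_21 = phi_11 - phi_22 phi_11 = 0.6958 - (0.374058)(0.6958) = 0.435531.
Step k = 3:
  phi_33 = [rho(3) - phi_21 rho(2) - phi_22 rho(1)] / [1 - phi_21 rho(1) - phi_22 rho(2)]
    numerator   = 0.647 - (0.435531)(0.6771) - (0.374058)(0.6958) = 0.09183282
    denominator = 1 - (0.435531)(0.6958) - (0.374058)(0.6771) = 0.44368328
  phi_33 = 0.09183282 / 0.44368328 = 0.207.
Therefore phi_{33} = 0.2070.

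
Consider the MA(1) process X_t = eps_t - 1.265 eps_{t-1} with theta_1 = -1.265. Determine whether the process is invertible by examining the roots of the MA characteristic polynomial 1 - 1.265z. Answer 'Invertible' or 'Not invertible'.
\text{Not invertible}

The MA(q) characteristic polynomial is P(z) = 1 - 1.265z.
Invertibility requires all roots to lie outside the unit circle, i.e. |z| > 1 for every root.
This is linear in z: 1 + (-1.265) z = 0  =>  z = -1/(-1.265) = 0.790514,  |z| = 0.790514.
Moduli of all roots: 0.7905.
All moduli strictly greater than 1? No.
Verdict: Not invertible.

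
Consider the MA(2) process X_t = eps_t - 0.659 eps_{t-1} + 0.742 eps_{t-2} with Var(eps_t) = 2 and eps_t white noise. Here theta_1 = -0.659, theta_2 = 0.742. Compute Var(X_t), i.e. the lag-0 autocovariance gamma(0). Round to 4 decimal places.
\gamma(0) = 3.9697

For an MA(q) process X_t = eps_t + sum_i theta_i eps_{t-i} with
Var(eps_t) = sigma^2, the variance is
  gamma(0) = sigma^2 * (1 + sum_i theta_i^2).
  sum_i theta_i^2 = (-0.659)^2 + (0.742)^2 = 0.434281 + 0.550564 = 0.984845.
  gamma(0) = 2 * (1 + 0.984845) = 2 * 1.984845 = 3.96969, which rounds to 3.9697.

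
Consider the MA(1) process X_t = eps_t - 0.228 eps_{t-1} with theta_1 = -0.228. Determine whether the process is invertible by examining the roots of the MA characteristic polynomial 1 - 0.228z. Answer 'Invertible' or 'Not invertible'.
\text{Invertible}

The MA(q) characteristic polynomial is P(z) = 1 - 0.228z.
Invertibility requires all roots to lie outside the unit circle, i.e. |z| > 1 for every root.
This is linear in z: 1 + (-0.228) z = 0  =>  z = -1/(-0.228) = 4.385965,  |z| = 4.385965.
Moduli of all roots: 4.3860.
All moduli strictly greater than 1? Yes.
Verdict: Invertible.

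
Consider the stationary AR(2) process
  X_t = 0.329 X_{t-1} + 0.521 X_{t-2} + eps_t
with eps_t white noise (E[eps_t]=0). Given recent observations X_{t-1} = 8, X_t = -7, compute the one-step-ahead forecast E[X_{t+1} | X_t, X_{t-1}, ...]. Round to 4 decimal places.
E[X_{t+1} \mid \mathcal F_t] = 1.8650

For an AR(p) model X_t = c + sum_i phi_i X_{t-i} + eps_t, the
one-step-ahead conditional mean is
  E[X_{t+1} | X_t, ...] = c + sum_i phi_i X_{t+1-i}.
Substitute known values:
  E[X_{t+1} | ...] = (0.329) * (-7) + (0.521) * (8)
                   = 1.8650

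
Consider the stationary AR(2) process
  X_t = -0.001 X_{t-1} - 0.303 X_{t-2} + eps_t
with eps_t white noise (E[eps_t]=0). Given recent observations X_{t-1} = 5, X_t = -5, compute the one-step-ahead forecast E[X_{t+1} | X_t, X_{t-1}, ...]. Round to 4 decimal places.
E[X_{t+1} \mid \mathcal F_t] = -1.5100

For an AR(p) model X_t = c + sum_i phi_i X_{t-i} + eps_t, the
one-step-ahead conditional mean is
  E[X_{t+1} | X_t, ...] = c + sum_i phi_i X_{t+1-i}.
Substitute known values:
  E[X_{t+1} | ...] = (-0.001) * (-5) + (-0.303) * (5)
                   = -1.5100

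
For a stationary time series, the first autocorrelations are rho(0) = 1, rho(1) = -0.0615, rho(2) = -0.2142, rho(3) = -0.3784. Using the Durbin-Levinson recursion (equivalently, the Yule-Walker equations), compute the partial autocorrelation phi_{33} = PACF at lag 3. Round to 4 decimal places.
\phi_{33} = -0.4301

The PACF at lag k is phi_{kk}, the last component of the solution
to the Yule-Walker system G_k phi = r_k where
  (G_k)_{ij} = rho(|i - j|), (r_k)_i = rho(i), i,j = 1..k.
Equivalently, Durbin-Levinson gives phi_{kk} iteratively:
  phi_{11} = rho(1)
  phi_{kk} = [rho(k) - sum_{j=1..k-1} phi_{k-1,j} rho(k-j)]
            / [1 - sum_{j=1..k-1} phi_{k-1,j} rho(j)],
  phi_{k,j} = phi_{k-1,j} - phi_{kk} phi_{k-1,k-j},  j = 1..k-1.
Step k = 1:
  phi_11 = rho(1) = -0.0615.
Step k = 2:
  phi_22 = [rho(2) - phi_11 rho(1)] / [1 - phi_11 rho(1)] = [-0.2142 - (-0.0615)(-0.0615)] / [1 - (-0.0615)(-0.0615)]
         = -0.21798225 / 0.99621775 = -0.21881.
  Update: phi_21 = phi_11 - phi_22 phi_11 = -0.0615 - (-0.21881)(-0.0615) = -0.074957.
Step k = 3:
  phi_33 = [rho(3) - phi_21 rho(2) - phi_22 rho(1)] / [1 - phi_21 rho(1) - phi_22 rho(2)]
    numerator   = -0.3784 - (-0.074957)(-0.2142) - (-0.21881)(-0.0615) = -0.40791255
    denominator = 1 - (-0.074957)(-0.0615) - (-0.21881)(-0.2142) = 0.94852109
  phi_33 = -0.40791255 / 0.94852109 = -0.4301.
Therefore phi_{33} = -0.4301.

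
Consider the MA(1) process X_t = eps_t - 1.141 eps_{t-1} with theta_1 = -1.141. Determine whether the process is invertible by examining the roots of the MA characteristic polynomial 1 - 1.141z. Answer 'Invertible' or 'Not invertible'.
\text{Not invertible}

The MA(q) characteristic polynomial is P(z) = 1 - 1.141z.
Invertibility requires all roots to lie outside the unit circle, i.e. |z| > 1 for every root.
This is linear in z: 1 + (-1.141) z = 0  =>  z = -1/(-1.141) = 0.876424,  |z| = 0.876424.
Moduli of all roots: 0.8764.
All moduli strictly greater than 1? No.
Verdict: Not invertible.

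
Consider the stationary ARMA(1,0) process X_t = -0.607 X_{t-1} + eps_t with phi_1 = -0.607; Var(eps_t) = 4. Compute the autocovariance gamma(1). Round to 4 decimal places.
\gamma(1) = -3.8445

Multiply the model equation by X_{t-k} and take expectations. With theta_0 = psi_0 = 1 and psi_j the MA(infinity) weights, this gives
  gamma(k) - sum_i phi_i gamma(k-i) = c_k,
  c_k = sigma^2 * sum_{j=k..q} theta_j psi_{j-k}   (c_k = 0 for k > q),
using gamma(-m) = gamma(m).
Pure AR (q = 0): c_0 = sigma^2 = 4, c_k = 0 for k >= 1.
Equations for k = 0 and k = 1 (AR order 1):
  gamma(0) = phi_1 gamma(1) + c_0
  gamma(1) = phi_1 gamma(0) + c_1
Substituting the second into the first: gamma(0) (1 - phi_1^2) = c_0 + phi_1 c_1, so
  gamma(0) = c_0 / (1 - phi_1^2) = 4 / (1 - (-0.607)^2) = 4 / 0.631551 = 6.333614.
  gamma(1) = phi_1 gamma(0) = (-0.607)(6.333614) = -3.844503.
Therefore gamma(1) = -3.8445 (to 4 decimal places).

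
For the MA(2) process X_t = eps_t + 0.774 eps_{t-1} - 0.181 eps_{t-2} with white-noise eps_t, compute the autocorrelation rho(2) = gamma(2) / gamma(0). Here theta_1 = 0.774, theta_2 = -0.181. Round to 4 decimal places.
\rho(2) = -0.1109

For an MA(q) process with theta_0 = 1, the autocovariance is
  gamma(k) = sigma^2 * sum_{i=0..q-k} theta_i * theta_{i+k},
and rho(k) = gamma(k) / gamma(0). Sigma^2 cancels.
  numerator   = (1)*(-0.181) = -0.181.
  denominator = (1)^2 + (0.774)^2 + (-0.181)^2 = 1.631837.
  rho(2) = -0.181 / 1.631837 = -0.1109.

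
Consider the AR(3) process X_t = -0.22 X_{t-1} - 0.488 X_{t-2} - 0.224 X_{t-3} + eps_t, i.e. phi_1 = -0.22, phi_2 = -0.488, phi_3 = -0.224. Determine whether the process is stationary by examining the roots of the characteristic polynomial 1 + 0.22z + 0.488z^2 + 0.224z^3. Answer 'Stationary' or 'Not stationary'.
\text{Stationary}

The AR(p) characteristic polynomial is P(z) = 1 + 0.22z + 0.488z^2 + 0.224z^3.
Stationarity requires all roots to lie outside the unit circle, i.e. |z| > 1 for every root.
Degree 3: look for a simple real root z0 first, then factor out (1 - z/z0) and solve the remaining quadratic.
Testing z0 = -2.5: P(-2.5) = 1 + (0.22)(-2.5) + (0.488)(-2.5)^2 + (0.224)(-2.5)^3
  = 1 + (-0.55) + (3.05) + (-3.5) = 0.  So z_0 = -2.5 is a root, |z_0| = 2.5.
Divide out the factor (1 + 0.4 z) = (1 - z/z0) (since 1/z0 = -0.4):
  P(z) = (1 + 0.4 z)(1 + (-0.18) z + (0.56) z^2)
  [check: z-coef -0.18 - (-0.4) = 0.22; z^2-coef 0.56 - (-0.4)(-0.18) = 0.488; z^3-coef -(-0.4)(0.56) = 0.224.]
Remaining roots from the quadratic factor 1 + (-0.18) z + (0.56) z^2:
  Set 1 + (-0.18) z + (0.56) z^2 = 0, i.e. a z^2 + b z + c = 0 with a = 0.56, b = -0.18, c = 1.
  Discriminant D = b^2 - 4ac = (-0.18)^2 - 4*(0.56)*1 = 0.0324 - (2.24) = -2.2076.
  D < 0, so the roots are the complex-conjugate pair z = (-b +/- i sqrt(-D)) / (2a) = 0.1607 +/- 1.3266i.
  For a conjugate pair |z|^2 = z * conj(z) = (product of roots) = c/a = 1/(0.56) = 1.785714, so |z| = sqrt(1.785714) = 1.3363 for both roots.
Moduli of all roots: 2.5000, 1.3363, 1.3363.
All moduli strictly greater than 1? Yes.
Verdict: Stationary.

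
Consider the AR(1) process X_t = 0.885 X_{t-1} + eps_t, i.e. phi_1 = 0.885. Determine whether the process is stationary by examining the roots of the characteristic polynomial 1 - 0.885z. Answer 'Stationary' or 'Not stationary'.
\text{Stationary}

The AR(p) characteristic polynomial is P(z) = 1 - 0.885z.
Stationarity requires all roots to lie outside the unit circle, i.e. |z| > 1 for every root.
This is linear in z: 1 + (-0.885) z = 0  =>  z = -1/(-0.885) = 1.129944,  |z| = 1.129944.
Moduli of all roots: 1.1299.
All moduli strictly greater than 1? Yes.
Verdict: Stationary.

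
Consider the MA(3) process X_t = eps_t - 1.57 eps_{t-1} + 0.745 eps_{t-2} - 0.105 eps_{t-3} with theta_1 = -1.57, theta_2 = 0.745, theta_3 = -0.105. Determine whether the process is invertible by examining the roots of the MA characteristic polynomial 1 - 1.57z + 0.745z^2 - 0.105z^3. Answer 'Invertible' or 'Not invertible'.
\text{Invertible}

The MA(q) characteristic polynomial is P(z) = 1 - 1.57z + 0.745z^2 - 0.105z^3.
Invertibility requires all roots to lie outside the unit circle, i.e. |z| > 1 for every root.
Degree 3: look for a simple real root z0 first, then factor out (1 - z/z0) and solve the remaining quadratic.
Testing z0 = 2: P(2) = 1 + (-1.57)(2) + (0.745)(2)^2 + (-0.105)(2)^3
  = 1 + (-3.14) + (2.98) + (-0.84) = 0.  So z_0 = 2 is a root, |z_0| = 2.
Divide out the factor (1 - 0.5 z) = (1 - z/z0) (since 1/z0 = 0.5):
  P(z) = (1 - 0.5 z)(1 + (-1.07) z + (0.21) z^2)
  [check: z-coef -1.07 - (0.5) = -1.57; z^2-coef 0.21 - (0.5)(-1.07) = 0.745; z^3-coef -(0.5)(0.21) = -0.105.]
Remaining roots from the quadratic factor 1 + (-1.07) z + (0.21) z^2:
  Set 1 + (-1.07) z + (0.21) z^2 = 0, i.e. a z^2 + b z + c = 0 with a = 0.21, b = -1.07, c = 1.
  Discriminant D = b^2 - 4ac = (-1.07)^2 - 4*(0.21)*1 = 1.1449 - (0.84) = 0.3049.
  D >= 0, so the roots are real: z = (-b +/- sqrt(D)) / (2a) = (1.07 +/- 0.552178) / (0.42).
    z_1 = (1.07 + 0.552178) / (0.42) = 3.8623,   |z_1| = 3.8623.
    z_2 = (1.07 - 0.552178) / (0.42) = 1.2329,   |z_2| = 1.2329.
Moduli of all roots: 2.0000, 3.8623, 1.2329.
All moduli strictly greater than 1? Yes.
Verdict: Invertible.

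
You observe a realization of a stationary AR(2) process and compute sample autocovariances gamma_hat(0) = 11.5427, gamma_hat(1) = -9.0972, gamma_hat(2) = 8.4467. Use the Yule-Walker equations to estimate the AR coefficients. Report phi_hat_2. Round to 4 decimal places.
\hat\phi_{2} = 0.2920

The Yule-Walker equations for an AR(p) process read, in matrix form,
  Gamma_p phi = r_p,   with   (Gamma_p)_{ij} = gamma(|i - j|),
                       (r_p)_i = gamma(i),   i,j = 1..p.
Substitute the sample gammas (Toeplitz matrix and right-hand side of size 2):
  Gamma_p = [[11.5427, -9.0972], [-9.0972, 11.5427]]
  r_p     = [-9.0972, 8.4467]
Written out:
  11.5427 phi_1 - 9.0972 phi_2 = -9.0972
  -9.0972 phi_1 + 11.5427 phi_2 = 8.4467
Solve by Cramer's rule:
  det = gamma(0)^2 - gamma(1)^2 = (11.5427)^2 - (-9.0972)^2 = 133.23392329 - 82.75904784 = 50.47487545
  phi_hat_1 = [gamma(1) gamma(0) - gamma(1) gamma(2)] / det = [(-9.0972)(11.5427) - (-9.0972)(8.4467)] / 50.47487545 = -28.1649312 / 50.47487545 = -0.558
  phi_hat_2 = [gamma(0) gamma(2) - gamma(1)^2] / det = [(11.5427)(8.4467) - (-9.0972)^2] / 50.47487545 = 14.73867625 / 50.47487545 = 0.292
So phi_hat = [-0.5580, 0.2920].
Therefore phi_hat_2 = 0.2920.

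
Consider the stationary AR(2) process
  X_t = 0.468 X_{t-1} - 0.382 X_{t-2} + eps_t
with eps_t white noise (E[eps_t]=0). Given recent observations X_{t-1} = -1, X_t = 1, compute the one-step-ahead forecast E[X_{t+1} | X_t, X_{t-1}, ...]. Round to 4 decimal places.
E[X_{t+1} \mid \mathcal F_t] = 0.8500

For an AR(p) model X_t = c + sum_i phi_i X_{t-i} + eps_t, the
one-step-ahead conditional mean is
  E[X_{t+1} | X_t, ...] = c + sum_i phi_i X_{t+1-i}.
Substitute known values:
  E[X_{t+1} | ...] = (0.468) * (1) + (-0.382) * (-1)
                   = 0.8500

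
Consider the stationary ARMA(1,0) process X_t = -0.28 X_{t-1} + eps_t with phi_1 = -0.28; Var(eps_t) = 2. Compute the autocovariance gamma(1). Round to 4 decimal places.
\gamma(1) = -0.6076

Multiply the model equation by X_{t-k} and take expectations. With theta_0 = psi_0 = 1 and psi_j the MA(infinity) weights, this gives
  gamma(k) - sum_i phi_i gamma(k-i) = c_k,
  c_k = sigma^2 * sum_{j=k..q} theta_j psi_{j-k}   (c_k = 0 for k > q),
using gamma(-m) = gamma(m).
Pure AR (q = 0): c_0 = sigma^2 = 2, c_k = 0 for k >= 1.
Equations for k = 0 and k = 1 (AR order 1):
  gamma(0) = phi_1 gamma(1) + c_0
  gamma(1) = phi_1 gamma(0) + c_1
Substituting the second into the first: gamma(0) (1 - phi_1^2) = c_0 + phi_1 c_1, so
  gamma(0) = c_0 / (1 - phi_1^2) = 2 / (1 - (-0.28)^2) = 2 / 0.9216 = 2.170139.
  gamma(1) = phi_1 gamma(0) = (-0.28)(2.170139) = -0.607639.
Therefore gamma(1) = -0.6076 (to 4 decimal places).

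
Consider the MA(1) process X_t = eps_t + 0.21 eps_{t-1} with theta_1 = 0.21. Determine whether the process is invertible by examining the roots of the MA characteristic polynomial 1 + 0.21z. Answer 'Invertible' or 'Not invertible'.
\text{Invertible}

The MA(q) characteristic polynomial is P(z) = 1 + 0.21z.
Invertibility requires all roots to lie outside the unit circle, i.e. |z| > 1 for every root.
This is linear in z: 1 + (0.21) z = 0  =>  z = -1/(0.21) = -4.761905,  |z| = 4.761905.
Moduli of all roots: 4.7619.
All moduli strictly greater than 1? Yes.
Verdict: Invertible.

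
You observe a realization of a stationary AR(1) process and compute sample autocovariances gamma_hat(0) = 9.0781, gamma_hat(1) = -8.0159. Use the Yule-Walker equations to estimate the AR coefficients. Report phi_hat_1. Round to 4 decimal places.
\hat\phi_{1} = -0.8830

The Yule-Walker equations for an AR(p) process read, in matrix form,
  Gamma_p phi = r_p,   with   (Gamma_p)_{ij} = gamma(|i - j|),
                       (r_p)_i = gamma(i),   i,j = 1..p.
Substitute the sample gammas (Toeplitz matrix and right-hand side of size 1):
  Gamma_p = [[9.0781]]
  r_p     = [-8.0159]
With p = 1 this is the single equation gamma(0) phi_1 = gamma(1):
  phi_hat_1 = gamma(1) / gamma(0) = -8.0159 / 9.0781 = -0.8830.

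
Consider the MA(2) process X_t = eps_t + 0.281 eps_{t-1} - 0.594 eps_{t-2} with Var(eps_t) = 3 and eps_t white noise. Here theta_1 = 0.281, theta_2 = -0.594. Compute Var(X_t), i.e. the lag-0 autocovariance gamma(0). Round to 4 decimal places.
\gamma(0) = 4.2954

For an MA(q) process X_t = eps_t + sum_i theta_i eps_{t-i} with
Var(eps_t) = sigma^2, the variance is
  gamma(0) = sigma^2 * (1 + sum_i theta_i^2).
  sum_i theta_i^2 = (0.281)^2 + (-0.594)^2 = 0.078961 + 0.352836 = 0.431797.
  gamma(0) = 3 * (1 + 0.431797) = 3 * 1.431797 = 4.295391, which rounds to 4.2954.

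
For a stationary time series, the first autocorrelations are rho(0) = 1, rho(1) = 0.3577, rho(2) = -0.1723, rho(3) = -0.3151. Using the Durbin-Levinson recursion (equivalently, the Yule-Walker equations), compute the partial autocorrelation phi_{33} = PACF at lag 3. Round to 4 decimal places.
\phi_{33} = -0.1419

The PACF at lag k is phi_{kk}, the last component of the solution
to the Yule-Walker system G_k phi = r_k where
  (G_k)_{ij} = rho(|i - j|), (r_k)_i = rho(i), i,j = 1..k.
Equivalently, Durbin-Levinson gives phi_{kk} iteratively:
  phi_{11} = rho(1)
  phi_{kk} = [rho(k) - sum_{j=1..k-1} phi_{k-1,j} rho(k-j)]
            / [1 - sum_{j=1..k-1} phi_{k-1,j} rho(j)],
  phi_{k,j} = phi_{k-1,j} - phi_{kk} phi_{k-1,k-j},  j = 1..k-1.
Step k = 1:
  phi_11 = rho(1) = 0.3577.
Step k = 2:
  phi_22 = [rho(2) - phi_11 rho(1)] / [1 - phi_11 rho(1)] = [-0.1723 - (0.3577)(0.3577)] / [1 - (0.3577)(0.3577)]
         = -0.30024929 / 0.87205071 = -0.344303.
  Update: phi_21 = phi_11 - phi_22 phi_11 = 0.3577 - (-0.344303)(0.3577) = 0.480857.
Step k = 3:
  phi_33 = [rho(3) - phi_21 rho(2) - phi_22 rho(1)] / [1 - phi_21 rho(1) - phi_22 rho(2)]
    numerator   = -0.3151 - (0.480857)(-0.1723) - (-0.344303)(0.3577) = -0.10909131
    denominator = 1 - (0.480857)(0.3577) - (-0.344303)(-0.1723) = 0.76867411
  phi_33 = -0.10909131 / 0.76867411 = -0.1419.
Therefore phi_{33} = -0.1419.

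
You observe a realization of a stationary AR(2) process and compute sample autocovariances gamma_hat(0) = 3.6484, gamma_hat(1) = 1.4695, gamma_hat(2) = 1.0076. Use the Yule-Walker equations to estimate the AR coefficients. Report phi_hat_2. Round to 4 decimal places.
\hat\phi_{2} = 0.1360

The Yule-Walker equations for an AR(p) process read, in matrix form,
  Gamma_p phi = r_p,   with   (Gamma_p)_{ij} = gamma(|i - j|),
                       (r_p)_i = gamma(i),   i,j = 1..p.
Substitute the sample gammas (Toeplitz matrix and right-hand side of size 2):
  Gamma_p = [[3.6484, 1.4695], [1.4695, 3.6484]]
  r_p     = [1.4695, 1.0076]
Written out:
  3.6484 phi_1 + 1.4695 phi_2 = 1.4695
  1.4695 phi_1 + 3.6484 phi_2 = 1.0076
Solve by Cramer's rule:
  det = gamma(0)^2 - gamma(1)^2 = (3.6484)^2 - (1.4695)^2 = 13.31082256 - 2.15943025 = 11.15139231
  phi_hat_1 = [gamma(1) gamma(0) - gamma(1) gamma(2)] / det = [(1.4695)(3.6484) - (1.4695)(1.0076)] / 11.15139231 = 3.8806556 / 11.15139231 = 0.348
  phi_hat_2 = [gamma(0) gamma(2) - gamma(1)^2] / det = [(3.6484)(1.0076) - (1.4695)^2] / 11.15139231 = 1.51669759 / 11.15139231 = 0.136
So phi_hat = [0.3480, 0.1360].
Therefore phi_hat_2 = 0.1360.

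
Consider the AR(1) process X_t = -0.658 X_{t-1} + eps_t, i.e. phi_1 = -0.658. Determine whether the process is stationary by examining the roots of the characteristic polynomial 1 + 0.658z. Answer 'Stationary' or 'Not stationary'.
\text{Stationary}

The AR(p) characteristic polynomial is P(z) = 1 + 0.658z.
Stationarity requires all roots to lie outside the unit circle, i.e. |z| > 1 for every root.
This is linear in z: 1 + (0.658) z = 0  =>  z = -1/(0.658) = -1.519757,  |z| = 1.519757.
Moduli of all roots: 1.5198.
All moduli strictly greater than 1? Yes.
Verdict: Stationary.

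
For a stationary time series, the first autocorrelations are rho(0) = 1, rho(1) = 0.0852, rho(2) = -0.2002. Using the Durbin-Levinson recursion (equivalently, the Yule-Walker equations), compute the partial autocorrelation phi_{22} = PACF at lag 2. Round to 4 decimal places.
\phi_{22} = -0.2090

The PACF at lag k is phi_{kk}, the last component of the solution
to the Yule-Walker system G_k phi = r_k where
  (G_k)_{ij} = rho(|i - j|), (r_k)_i = rho(i), i,j = 1..k.
Equivalently, Durbin-Levinson gives phi_{kk} iteratively:
  phi_{11} = rho(1)
  phi_{kk} = [rho(k) - sum_{j=1..k-1} phi_{k-1,j} rho(k-j)]
            / [1 - sum_{j=1..k-1} phi_{k-1,j} rho(j)],
  phi_{k,j} = phi_{k-1,j} - phi_{kk} phi_{k-1,k-j},  j = 1..k-1.
Step k = 1:
  phi_11 = rho(1) = 0.0852.
Step k = 2:
  phi_22 = [rho(2) - phi_11 rho(1)] / [1 - phi_11 rho(1)] = [-0.2002 - (0.0852)(0.0852)] / [1 - (0.0852)(0.0852)]
         = -0.20745904 / 0.99274096 = -0.209.
Therefore phi_{22} = -0.2090.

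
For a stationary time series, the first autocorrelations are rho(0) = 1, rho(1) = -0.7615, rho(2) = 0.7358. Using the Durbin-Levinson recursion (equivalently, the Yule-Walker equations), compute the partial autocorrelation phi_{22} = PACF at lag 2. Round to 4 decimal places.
\phi_{22} = 0.3711

The PACF at lag k is phi_{kk}, the last component of the solution
to the Yule-Walker system G_k phi = r_k where
  (G_k)_{ij} = rho(|i - j|), (r_k)_i = rho(i), i,j = 1..k.
Equivalently, Durbin-Levinson gives phi_{kk} iteratively:
  phi_{11} = rho(1)
  phi_{kk} = [rho(k) - sum_{j=1..k-1} phi_{k-1,j} rho(k-j)]
            / [1 - sum_{j=1..k-1} phi_{k-1,j} rho(j)],
  phi_{k,j} = phi_{k-1,j} - phi_{kk} phi_{k-1,k-j},  j = 1..k-1.
Step k = 1:
  phi_11 = rho(1) = -0.7615.
Step k = 2:
  phi_22 = [rho(2) - phi_11 rho(1)] / [1 - phi_11 rho(1)] = [0.7358 - (-0.7615)(-0.7615)] / [1 - (-0.7615)(-0.7615)]
         = 0.15591775 / 0.42011775 = 0.3711.
Therefore phi_{22} = 0.3711.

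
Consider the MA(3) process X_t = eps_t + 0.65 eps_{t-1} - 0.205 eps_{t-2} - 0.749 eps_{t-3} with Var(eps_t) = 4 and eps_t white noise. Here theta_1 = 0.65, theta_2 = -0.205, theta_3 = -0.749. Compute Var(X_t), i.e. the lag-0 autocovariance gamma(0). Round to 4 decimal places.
\gamma(0) = 8.1021

For an MA(q) process X_t = eps_t + sum_i theta_i eps_{t-i} with
Var(eps_t) = sigma^2, the variance is
  gamma(0) = sigma^2 * (1 + sum_i theta_i^2).
  sum_i theta_i^2 = (0.65)^2 + (-0.205)^2 + (-0.749)^2 = 0.4225 + 0.042025 + 0.561001 = 1.025526.
  gamma(0) = 4 * (1 + 1.025526) = 4 * 2.025526 = 8.102104, which rounds to 8.1021.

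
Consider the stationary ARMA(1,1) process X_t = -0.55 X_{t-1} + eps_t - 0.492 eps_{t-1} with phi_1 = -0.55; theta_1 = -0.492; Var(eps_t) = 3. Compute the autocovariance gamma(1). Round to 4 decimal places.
\gamma(1) = -5.6945

Multiply the model equation by X_{t-k} and take expectations. With theta_0 = psi_0 = 1 and psi_j the MA(infinity) weights, this gives
  gamma(k) - sum_i phi_i gamma(k-i) = c_k,
  c_k = sigma^2 * sum_{j=k..q} theta_j psi_{j-k}   (c_k = 0 for k > q),
using gamma(-m) = gamma(m).
psi-weights needed (psi_j = theta_j + sum_i phi_i psi_{j-i}):
  psi_1 = theta_1 + phi_1 = -0.492 + (-0.55) = -1.042
Right-hand sides:
  c_0 = sigma^2 (1 + theta_1 psi_1) = 3 * (1 + (-0.492)(-1.042)) = 3 * 1.512664 = 4.537992
  c_1 = sigma^2 theta_1 = 3 * (-0.492) = -1.476
  c_2 = 0
Equations for k = 0 and k = 1 (AR order 1):
  gamma(0) = phi_1 gamma(1) + c_0
  gamma(1) = phi_1 gamma(0) + c_1
Substituting the second into the first: gamma(0) (1 - phi_1^2) = c_0 + phi_1 c_1, so
  gamma(0) = (c_0 + phi_1 c_1) / (1 - phi_1^2) = (4.537992 + (-0.55)(-1.476)) / (1 - (-0.55)^2) = 5.349792 / 0.6975 = 7.669953.
  gamma(1) = phi_1 gamma(0) + c_1 = (-0.55)(7.669953) + (-1.476) = -5.694474.
Therefore gamma(1) = -5.6945 (to 4 decimal places).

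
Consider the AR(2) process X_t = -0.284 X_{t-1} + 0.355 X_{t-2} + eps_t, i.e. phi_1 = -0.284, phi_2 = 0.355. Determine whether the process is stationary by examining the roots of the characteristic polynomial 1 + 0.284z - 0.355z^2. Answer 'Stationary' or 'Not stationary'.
\text{Stationary}

The AR(p) characteristic polynomial is P(z) = 1 + 0.284z - 0.355z^2.
Stationarity requires all roots to lie outside the unit circle, i.e. |z| > 1 for every root.
Set 1 + (0.284) z + (-0.355) z^2 = 0, i.e. a z^2 + b z + c = 0 with a = -0.355, b = 0.284, c = 1.
Discriminant D = b^2 - 4ac = (0.284)^2 - 4*(-0.355)*1 = 0.080656 - (-1.42) = 1.500656.
D >= 0, so the roots are real: z = (-b +/- sqrt(D)) / (2a) = (-0.284 +/- 1.225013) / (-0.71).
  z_1 = (-0.284 + 1.225013) / (-0.71) = -1.3254,   |z_1| = 1.3254.
  z_2 = (-0.284 - 1.225013) / (-0.71) = 2.1254,   |z_2| = 2.1254.
Moduli of all roots: 1.3254, 2.1254.
All moduli strictly greater than 1? Yes.
Verdict: Stationary.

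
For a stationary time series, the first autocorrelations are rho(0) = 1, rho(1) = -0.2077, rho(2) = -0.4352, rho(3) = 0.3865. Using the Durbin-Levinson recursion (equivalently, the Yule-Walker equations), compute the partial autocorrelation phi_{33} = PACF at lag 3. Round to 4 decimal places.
\phi_{33} = 0.2049

The PACF at lag k is phi_{kk}, the last component of the solution
to the Yule-Walker system G_k phi = r_k where
  (G_k)_{ij} = rho(|i - j|), (r_k)_i = rho(i), i,j = 1..k.
Equivalently, Durbin-Levinson gives phi_{kk} iteratively:
  phi_{11} = rho(1)
  phi_{kk} = [rho(k) - sum_{j=1..k-1} phi_{k-1,j} rho(k-j)]
            / [1 - sum_{j=1..k-1} phi_{k-1,j} rho(j)],
  phi_{k,j} = phi_{k-1,j} - phi_{kk} phi_{k-1,k-j},  j = 1..k-1.
Step k = 1:
  phi_11 = rho(1) = -0.2077.
Step k = 2:
  phi_22 = [rho(2) - phi_11 rho(1)] / [1 - phi_11 rho(1)] = [-0.4352 - (-0.2077)(-0.2077)] / [1 - (-0.2077)(-0.2077)]
         = -0.47833929 / 0.95686071 = -0.499905.
  Update: phi_21 = phi_11 - phi_22 phi_11 = -0.2077 - (-0.499905)(-0.2077) = -0.31153.
Step k = 3:
  phi_33 = [rho(3) - phi_21 rho(2) - phi_22 rho(1)] / [1 - phi_21 rho(1) - phi_22 rho(2)]
    numerator   = 0.3865 - (-0.31153)(-0.4352) - (-0.499905)(-0.2077) = 0.14709181
    denominator = 1 - (-0.31153)(-0.2077) - (-0.499905)(-0.4352) = 0.71773659
  phi_33 = 0.14709181 / 0.71773659 = 0.2049.
Therefore phi_{33} = 0.2049.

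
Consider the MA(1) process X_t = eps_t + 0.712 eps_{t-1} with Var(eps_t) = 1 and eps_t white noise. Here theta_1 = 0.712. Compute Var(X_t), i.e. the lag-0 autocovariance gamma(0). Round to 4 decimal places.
\gamma(0) = 1.5069

For an MA(q) process X_t = eps_t + sum_i theta_i eps_{t-i} with
Var(eps_t) = sigma^2, the variance is
  gamma(0) = sigma^2 * (1 + sum_i theta_i^2).
  sum_i theta_i^2 = (0.712)^2 = 0.506944.
  gamma(0) = 1 * (1 + 0.506944) = 1 * 1.506944 = 1.506944, which rounds to 1.5069.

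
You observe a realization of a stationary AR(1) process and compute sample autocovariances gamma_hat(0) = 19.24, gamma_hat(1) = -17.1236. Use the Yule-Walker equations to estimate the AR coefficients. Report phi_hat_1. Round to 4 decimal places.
\hat\phi_{1} = -0.8900

The Yule-Walker equations for an AR(p) process read, in matrix form,
  Gamma_p phi = r_p,   with   (Gamma_p)_{ij} = gamma(|i - j|),
                       (r_p)_i = gamma(i),   i,j = 1..p.
Substitute the sample gammas (Toeplitz matrix and right-hand side of size 1):
  Gamma_p = [[19.24]]
  r_p     = [-17.1236]
With p = 1 this is the single equation gamma(0) phi_1 = gamma(1):
  phi_hat_1 = gamma(1) / gamma(0) = -17.1236 / 19.24 = -0.8900.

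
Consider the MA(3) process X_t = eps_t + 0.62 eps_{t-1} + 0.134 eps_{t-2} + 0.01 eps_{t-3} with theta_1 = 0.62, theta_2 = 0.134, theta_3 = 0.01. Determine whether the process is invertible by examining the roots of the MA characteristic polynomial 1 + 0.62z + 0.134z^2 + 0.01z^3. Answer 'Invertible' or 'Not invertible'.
\text{Invertible}

The MA(q) characteristic polynomial is P(z) = 1 + 0.62z + 0.134z^2 + 0.01z^3.
Invertibility requires all roots to lie outside the unit circle, i.e. |z| > 1 for every root.
Degree 3: look for a simple real root z0 first, then factor out (1 - z/z0) and solve the remaining quadratic.
Testing z0 = -5: P(-5) = 1 + (0.62)(-5) + (0.134)(-5)^2 + (0.01)(-5)^3
  = 1 + (-3.1) + (3.35) + (-1.25) = 0.  So z_0 = -5 is a root, |z_0| = 5.
Divide out the factor (1 + 0.2 z) = (1 - z/z0) (since 1/z0 = -0.2):
  P(z) = (1 + 0.2 z)(1 + (0.42) z + (0.05) z^2)
  [check: z-coef 0.42 - (-0.2) = 0.62; z^2-coef 0.05 - (-0.2)(0.42) = 0.134; z^3-coef -(-0.2)(0.05) = 0.01.]
Remaining roots from the quadratic factor 1 + (0.42) z + (0.05) z^2:
  Set 1 + (0.42) z + (0.05) z^2 = 0, i.e. a z^2 + b z + c = 0 with a = 0.05, b = 0.42, c = 1.
  Discriminant D = b^2 - 4ac = (0.42)^2 - 4*(0.05)*1 = 0.1764 - (0.2) = -0.0236.
  D < 0, so the roots are the complex-conjugate pair z = (-b +/- i sqrt(-D)) / (2a) = -4.2 +/- 1.5362i.
  For a conjugate pair |z|^2 = z * conj(z) = (product of roots) = c/a = 1/(0.05) = 20, so |z| = sqrt(20) = 4.4721 for both roots.
Moduli of all roots: 5.0000, 4.4721, 4.4721.
All moduli strictly greater than 1? Yes.
Verdict: Invertible.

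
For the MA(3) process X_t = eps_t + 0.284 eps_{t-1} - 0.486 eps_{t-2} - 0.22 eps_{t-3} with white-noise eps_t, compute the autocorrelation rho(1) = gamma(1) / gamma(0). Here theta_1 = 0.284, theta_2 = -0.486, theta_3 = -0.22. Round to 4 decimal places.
\rho(1) = 0.1852

For an MA(q) process with theta_0 = 1, the autocovariance is
  gamma(k) = sigma^2 * sum_{i=0..q-k} theta_i * theta_{i+k},
and rho(k) = gamma(k) / gamma(0). Sigma^2 cancels.
  numerator   = (1)*(0.284) + (0.284)*(-0.486) + (-0.486)*(-0.22) = 0.252896.
  denominator = (1)^2 + (0.284)^2 + (-0.486)^2 + (-0.22)^2 = 1.365252.
  rho(1) = 0.252896 / 1.365252 = 0.1852.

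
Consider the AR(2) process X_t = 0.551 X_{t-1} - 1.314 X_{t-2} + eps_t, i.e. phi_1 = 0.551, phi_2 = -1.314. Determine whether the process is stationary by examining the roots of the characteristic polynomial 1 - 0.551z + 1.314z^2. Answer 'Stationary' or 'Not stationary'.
\text{Not stationary}

The AR(p) characteristic polynomial is P(z) = 1 - 0.551z + 1.314z^2.
Stationarity requires all roots to lie outside the unit circle, i.e. |z| > 1 for every root.
Set 1 + (-0.551) z + (1.314) z^2 = 0, i.e. a z^2 + b z + c = 0 with a = 1.314, b = -0.551, c = 1.
Discriminant D = b^2 - 4ac = (-0.551)^2 - 4*(1.314)*1 = 0.303601 - (5.256) = -4.952399.
D < 0, so the roots are the complex-conjugate pair z = (-b +/- i sqrt(-D)) / (2a) = 0.2097 +/- 0.8468i.
For a conjugate pair |z|^2 = z * conj(z) = (product of roots) = c/a = 1/(1.314) = 0.761035, so |z| = sqrt(0.761035) = 0.8724 for both roots.
Moduli of all roots: 0.8724, 0.8724.
All moduli strictly greater than 1? No.
Verdict: Not stationary.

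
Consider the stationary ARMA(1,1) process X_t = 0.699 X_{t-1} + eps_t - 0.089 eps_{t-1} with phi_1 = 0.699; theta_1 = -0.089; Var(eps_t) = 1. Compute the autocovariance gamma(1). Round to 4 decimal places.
\gamma(1) = 1.1186

Multiply the model equation by X_{t-k} and take expectations. With theta_0 = psi_0 = 1 and psi_j the MA(infinity) weights, this gives
  gamma(k) - sum_i phi_i gamma(k-i) = c_k,
  c_k = sigma^2 * sum_{j=k..q} theta_j psi_{j-k}   (c_k = 0 for k > q),
using gamma(-m) = gamma(m).
psi-weights needed (psi_j = theta_j + sum_i phi_i psi_{j-i}):
  psi_1 = theta_1 + phi_1 = -0.089 + (0.699) = 0.61
Right-hand sides:
  c_0 = sigma^2 (1 + theta_1 psi_1) = 1 * (1 + (-0.089)(0.61)) = 1 * 0.94571 = 0.94571
  c_1 = sigma^2 theta_1 = 1 * (-0.089) = -0.089
  c_2 = 0
Equations for k = 0 and k = 1 (AR order 1):
  gamma(0) = phi_1 gamma(1) + c_0
  gamma(1) = phi_1 gamma(0) + c_1
Substituting the second into the first: gamma(0) (1 - phi_1^2) = c_0 + phi_1 c_1, so
  gamma(0) = (c_0 + phi_1 c_1) / (1 - phi_1^2) = (0.94571 + (0.699)(-0.089)) / (1 - (0.699)^2) = 0.883499 / 0.511399 = 1.727612.
  gamma(1) = phi_1 gamma(0) + c_1 = (0.699)(1.727612) + (-0.089) = 1.118601.
Therefore gamma(1) = 1.1186 (to 4 decimal places).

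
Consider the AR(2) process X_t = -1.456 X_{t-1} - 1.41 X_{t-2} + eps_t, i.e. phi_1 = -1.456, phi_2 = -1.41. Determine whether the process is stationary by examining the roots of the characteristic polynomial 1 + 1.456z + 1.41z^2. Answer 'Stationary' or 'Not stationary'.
\text{Not stationary}

The AR(p) characteristic polynomial is P(z) = 1 + 1.456z + 1.41z^2.
Stationarity requires all roots to lie outside the unit circle, i.e. |z| > 1 for every root.
Set 1 + (1.456) z + (1.41) z^2 = 0, i.e. a z^2 + b z + c = 0 with a = 1.41, b = 1.456, c = 1.
Discriminant D = b^2 - 4ac = (1.456)^2 - 4*(1.41)*1 = 2.119936 - (5.64) = -3.520064.
D < 0, so the roots are the complex-conjugate pair z = (-b +/- i sqrt(-D)) / (2a) = -0.5163 +/- 0.6653i.
For a conjugate pair |z|^2 = z * conj(z) = (product of roots) = c/a = 1/(1.41) = 0.70922, so |z| = sqrt(0.70922) = 0.8422 for both roots.
Moduli of all roots: 0.8422, 0.8422.
All moduli strictly greater than 1? No.
Verdict: Not stationary.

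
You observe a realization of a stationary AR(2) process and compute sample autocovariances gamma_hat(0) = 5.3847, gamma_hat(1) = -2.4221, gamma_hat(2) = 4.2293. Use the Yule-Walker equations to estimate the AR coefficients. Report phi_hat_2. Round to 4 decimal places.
\hat\phi_{2} = 0.7310

The Yule-Walker equations for an AR(p) process read, in matrix form,
  Gamma_p phi = r_p,   with   (Gamma_p)_{ij} = gamma(|i - j|),
                       (r_p)_i = gamma(i),   i,j = 1..p.
Substitute the sample gammas (Toeplitz matrix and right-hand side of size 2):
  Gamma_p = [[5.3847, -2.4221], [-2.4221, 5.3847]]
  r_p     = [-2.4221, 4.2293]
Written out:
  5.3847 phi_1 - 2.4221 phi_2 = -2.4221
  -2.4221 phi_1 + 5.3847 phi_2 = 4.2293
Solve by Cramer's rule:
  det = gamma(0)^2 - gamma(1)^2 = (5.3847)^2 - (-2.4221)^2 = 28.99499409 - 5.86656841 = 23.12842568
  phi_hat_1 = [gamma(1) gamma(0) - gamma(1) gamma(2)] / det = [(-2.4221)(5.3847) - (-2.4221)(4.2293)] / 23.12842568 = -2.79849434 / 23.12842568 = -0.121
  phi_hat_2 = [gamma(0) gamma(2) - gamma(1)^2] / det = [(5.3847)(4.2293) - (-2.4221)^2] / 23.12842568 = 16.9069433 / 23.12842568 = 0.731
So phi_hat = [-0.1210, 0.7310].
Therefore phi_hat_2 = 0.7310.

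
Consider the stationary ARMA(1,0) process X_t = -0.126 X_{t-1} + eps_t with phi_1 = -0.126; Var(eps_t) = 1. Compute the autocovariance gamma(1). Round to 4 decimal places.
\gamma(1) = -0.1280

Multiply the model equation by X_{t-k} and take expectations. With theta_0 = psi_0 = 1 and psi_j the MA(infinity) weights, this gives
  gamma(k) - sum_i phi_i gamma(k-i) = c_k,
  c_k = sigma^2 * sum_{j=k..q} theta_j psi_{j-k}   (c_k = 0 for k > q),
using gamma(-m) = gamma(m).
Pure AR (q = 0): c_0 = sigma^2 = 1, c_k = 0 for k >= 1.
Equations for k = 0 and k = 1 (AR order 1):
  gamma(0) = phi_1 gamma(1) + c_0
  gamma(1) = phi_1 gamma(0) + c_1
Substituting the second into the first: gamma(0) (1 - phi_1^2) = c_0 + phi_1 c_1, so
  gamma(0) = c_0 / (1 - phi_1^2) = 1 / (1 - (-0.126)^2) = 1 / 0.984124 = 1.016132.
  gamma(1) = phi_1 gamma(0) = (-0.126)(1.016132) = -0.128033.
Therefore gamma(1) = -0.1280 (to 4 decimal places).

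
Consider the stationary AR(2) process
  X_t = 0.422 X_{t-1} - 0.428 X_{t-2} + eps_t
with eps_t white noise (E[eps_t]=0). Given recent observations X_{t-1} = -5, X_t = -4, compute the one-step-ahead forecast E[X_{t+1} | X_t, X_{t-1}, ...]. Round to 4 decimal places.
E[X_{t+1} \mid \mathcal F_t] = 0.4520

For an AR(p) model X_t = c + sum_i phi_i X_{t-i} + eps_t, the
one-step-ahead conditional mean is
  E[X_{t+1} | X_t, ...] = c + sum_i phi_i X_{t+1-i}.
Substitute known values:
  E[X_{t+1} | ...] = (0.422) * (-4) + (-0.428) * (-5)
                   = 0.4520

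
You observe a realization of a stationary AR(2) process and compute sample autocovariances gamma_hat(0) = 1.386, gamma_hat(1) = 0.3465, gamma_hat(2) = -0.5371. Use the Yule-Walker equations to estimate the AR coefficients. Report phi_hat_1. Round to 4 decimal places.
\hat\phi_{1} = 0.3700

The Yule-Walker equations for an AR(p) process read, in matrix form,
  Gamma_p phi = r_p,   with   (Gamma_p)_{ij} = gamma(|i - j|),
                       (r_p)_i = gamma(i),   i,j = 1..p.
Substitute the sample gammas (Toeplitz matrix and right-hand side of size 2):
  Gamma_p = [[1.386, 0.3465], [0.3465, 1.386]]
  r_p     = [0.3465, -0.5371]
Written out:
  1.386 phi_1 + 0.3465 phi_2 = 0.3465
  0.3465 phi_1 + 1.386 phi_2 = -0.5371
Solve by Cramer's rule:
  det = gamma(0)^2 - gamma(1)^2 = (1.386)^2 - (0.3465)^2 = 1.920996 - 0.12006225 = 1.80093375
  phi_hat_1 = [gamma(1) gamma(0) - gamma(1) gamma(2)] / det = [(0.3465)(1.386) - (0.3465)(-0.5371)] / 1.80093375 = 0.66635415 / 1.80093375 = 0.37
  phi_hat_2 = [gamma(0) gamma(2) - gamma(1)^2] / det = [(1.386)(-0.5371) - (0.3465)^2] / 1.80093375 = -0.86448285 / 1.80093375 = -0.48
So phi_hat = [0.3700, -0.4800].
Therefore phi_hat_1 = 0.3700.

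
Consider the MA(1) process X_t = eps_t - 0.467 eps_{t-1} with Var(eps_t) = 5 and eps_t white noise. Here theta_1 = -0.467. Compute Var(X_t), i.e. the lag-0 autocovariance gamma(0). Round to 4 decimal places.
\gamma(0) = 6.0904

For an MA(q) process X_t = eps_t + sum_i theta_i eps_{t-i} with
Var(eps_t) = sigma^2, the variance is
  gamma(0) = sigma^2 * (1 + sum_i theta_i^2).
  sum_i theta_i^2 = (-0.467)^2 = 0.218089.
  gamma(0) = 5 * (1 + 0.218089) = 5 * 1.218089 = 6.090445, which rounds to 6.0904.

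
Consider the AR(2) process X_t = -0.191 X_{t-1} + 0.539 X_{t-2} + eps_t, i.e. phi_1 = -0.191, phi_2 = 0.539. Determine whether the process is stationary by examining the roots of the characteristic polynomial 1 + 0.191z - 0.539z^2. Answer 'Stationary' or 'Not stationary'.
\text{Stationary}

The AR(p) characteristic polynomial is P(z) = 1 + 0.191z - 0.539z^2.
Stationarity requires all roots to lie outside the unit circle, i.e. |z| > 1 for every root.
Set 1 + (0.191) z + (-0.539) z^2 = 0, i.e. a z^2 + b z + c = 0 with a = -0.539, b = 0.191, c = 1.
Discriminant D = b^2 - 4ac = (0.191)^2 - 4*(-0.539)*1 = 0.036481 - (-2.156) = 2.192481.
D >= 0, so the roots are real: z = (-b +/- sqrt(D)) / (2a) = (-0.191 +/- 1.480703) / (-1.078).
  z_1 = (-0.191 + 1.480703) / (-1.078) = -1.1964,   |z_1| = 1.1964.
  z_2 = (-0.191 - 1.480703) / (-1.078) = 1.5507,   |z_2| = 1.5507.
Moduli of all roots: 1.1964, 1.5507.
All moduli strictly greater than 1? Yes.
Verdict: Stationary.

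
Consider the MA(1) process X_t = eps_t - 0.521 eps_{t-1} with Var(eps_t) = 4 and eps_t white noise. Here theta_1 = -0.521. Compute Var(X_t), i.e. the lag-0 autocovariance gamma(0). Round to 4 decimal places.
\gamma(0) = 5.0858

For an MA(q) process X_t = eps_t + sum_i theta_i eps_{t-i} with
Var(eps_t) = sigma^2, the variance is
  gamma(0) = sigma^2 * (1 + sum_i theta_i^2).
  sum_i theta_i^2 = (-0.521)^2 = 0.271441.
  gamma(0) = 4 * (1 + 0.271441) = 4 * 1.271441 = 5.085764, which rounds to 5.0858.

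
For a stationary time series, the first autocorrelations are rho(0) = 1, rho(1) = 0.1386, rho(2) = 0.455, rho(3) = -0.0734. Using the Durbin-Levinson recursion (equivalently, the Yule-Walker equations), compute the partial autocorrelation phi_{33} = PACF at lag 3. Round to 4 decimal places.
\phi_{33} = -0.2160

The PACF at lag k is phi_{kk}, the last component of the solution
to the Yule-Walker system G_k phi = r_k where
  (G_k)_{ij} = rho(|i - j|), (r_k)_i = rho(i), i,j = 1..k.
Equivalently, Durbin-Levinson gives phi_{kk} iteratively:
  phi_{11} = rho(1)
  phi_{kk} = [rho(k) - sum_{j=1..k-1} phi_{k-1,j} rho(k-j)]
            / [1 - sum_{j=1..k-1} phi_{k-1,j} rho(j)],
  phi_{k,j} = phi_{k-1,j} - phi_{kk} phi_{k-1,k-j},  j = 1..k-1.
Step k = 1:
  phi_11 = rho(1) = 0.1386.
Step k = 2:
  phi_22 = [rho(2) - phi_11 rho(1)] / [1 - phi_11 rho(1)] = [0.455 - (0.1386)(0.1386)] / [1 - (0.1386)(0.1386)]
         = 0.43579004 / 0.98079004 = 0.444326.
  Update: phi_21 = phi_11 - phi_22 phi_11 = 0.1386 - (0.444326)(0.1386) = 0.077016.
Step k = 3:
  phi_33 = [rho(3) - phi_21 rho(2) - phi_22 rho(1)] / [1 - phi_21 rho(1) - phi_22 rho(2)]
    numerator   = -0.0734 - (0.077016)(0.455) - (0.444326)(0.1386) = -0.17002602
    denominator = 1 - (0.077016)(0.1386) - (0.444326)(0.455) = 0.78715741
  phi_33 = -0.17002602 / 0.78715741 = -0.216.
Therefore phi_{33} = -0.2160.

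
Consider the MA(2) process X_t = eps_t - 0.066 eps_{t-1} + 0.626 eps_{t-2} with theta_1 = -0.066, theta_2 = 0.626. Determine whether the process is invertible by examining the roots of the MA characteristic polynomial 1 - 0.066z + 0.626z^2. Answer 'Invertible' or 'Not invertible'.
\text{Invertible}

The MA(q) characteristic polynomial is P(z) = 1 - 0.066z + 0.626z^2.
Invertibility requires all roots to lie outside the unit circle, i.e. |z| > 1 for every root.
Set 1 + (-0.066) z + (0.626) z^2 = 0, i.e. a z^2 + b z + c = 0 with a = 0.626, b = -0.066, c = 1.
Discriminant D = b^2 - 4ac = (-0.066)^2 - 4*(0.626)*1 = 0.004356 - (2.504) = -2.499644.
D < 0, so the roots are the complex-conjugate pair z = (-b +/- i sqrt(-D)) / (2a) = 0.0527 +/- 1.2628i.
For a conjugate pair |z|^2 = z * conj(z) = (product of roots) = c/a = 1/(0.626) = 1.597444, so |z| = sqrt(1.597444) = 1.2639 for both roots.
Moduli of all roots: 1.2639, 1.2639.
All moduli strictly greater than 1? Yes.
Verdict: Invertible.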